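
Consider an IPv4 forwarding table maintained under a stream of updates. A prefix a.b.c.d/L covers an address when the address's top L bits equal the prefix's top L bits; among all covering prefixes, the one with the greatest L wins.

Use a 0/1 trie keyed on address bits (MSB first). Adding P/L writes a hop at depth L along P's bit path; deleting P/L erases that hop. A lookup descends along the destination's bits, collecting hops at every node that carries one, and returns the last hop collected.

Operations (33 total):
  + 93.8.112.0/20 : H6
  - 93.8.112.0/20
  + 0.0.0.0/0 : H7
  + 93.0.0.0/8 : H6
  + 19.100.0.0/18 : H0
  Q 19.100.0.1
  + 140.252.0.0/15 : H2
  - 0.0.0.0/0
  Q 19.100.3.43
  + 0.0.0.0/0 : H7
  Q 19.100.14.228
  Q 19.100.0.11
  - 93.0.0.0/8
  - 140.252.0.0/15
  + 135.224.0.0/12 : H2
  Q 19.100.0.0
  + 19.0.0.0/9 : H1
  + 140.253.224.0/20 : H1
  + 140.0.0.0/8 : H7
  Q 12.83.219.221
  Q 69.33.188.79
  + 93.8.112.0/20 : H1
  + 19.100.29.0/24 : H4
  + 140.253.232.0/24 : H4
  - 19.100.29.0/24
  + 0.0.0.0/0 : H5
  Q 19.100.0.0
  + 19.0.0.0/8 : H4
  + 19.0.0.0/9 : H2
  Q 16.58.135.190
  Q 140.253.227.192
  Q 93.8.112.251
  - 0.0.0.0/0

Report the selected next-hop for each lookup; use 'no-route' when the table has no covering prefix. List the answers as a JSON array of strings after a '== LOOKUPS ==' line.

Apply in order:
  add 93.8.112.0/20 -> H6 at depth 20
  del 93.8.112.0/20 (clear depth 20)
  add 0.0.0.0/0 -> H7 at depth 0
  add 93.0.0.0/8 -> H6 at depth 8
  add 19.100.0.0/18 -> H0 at depth 18
  ? 19.100.0.1  path d0:H7→d1:-→d2:-→d3:-→d4:-→d5:-→d6:-→d7:-→d8:-→d9:-→d10:-→d11:-→d12:-→d13:-→d14:-→d15:-→d16:-→d17:-→d18:H0  best=H0
  add 140.252.0.0/15 -> H2 at depth 15
  del 0.0.0.0/0 (clear depth 0)
  ? 19.100.3.43  path d0:-→d1:-→d2:-→d3:-→d4:-→d5:-→d6:-→d7:-→d8:-→d9:-→d10:-→d11:-→d12:-→d13:-→d14:-→d15:-→d16:-→d17:-→d18:H0  best=H0
  add 0.0.0.0/0 -> H7 at depth 0
  ? 19.100.14.228  path d0:H7→d1:-→d2:-→d3:-→d4:-→d5:-→d6:-→d7:-→d8:-→d9:-→d10:-→d11:-→d12:-→d13:-→d14:-→d15:-→d16:-→d17:-→d18:H0  best=H0
  ? 19.100.0.11  path d0:H7→d1:-→d2:-→d3:-→d4:-→d5:-→d6:-→d7:-→d8:-→d9:-→d10:-→d11:-→d12:-→d13:-→d14:-→d15:-→d16:-→d17:-→d18:H0  best=H0
  del 93.0.0.0/8 (clear depth 8)
  del 140.252.0.0/15 (clear depth 15)
  add 135.224.0.0/12 -> H2 at depth 12
  ? 19.100.0.0  path d0:H7→d1:-→d2:-→d3:-→d4:-→d5:-→d6:-→d7:-→d8:-→d9:-→d10:-→d11:-→d12:-→d13:-→d14:-→d15:-→d16:-→d17:-→d18:H0  best=H0
  add 19.0.0.0/9 -> H1 at depth 9
  add 140.253.224.0/20 -> H1 at depth 20
  add 140.0.0.0/8 -> H7 at depth 8
  ? 12.83.219.221  path d0:H7→d1:-→d2:-→d3:-  best=H7
  ? 69.33.188.79  path d0:H7→d1:-→d2:-→d3:-  best=H7
  add 93.8.112.0/20 -> H1 at depth 20
  add 19.100.29.0/24 -> H4 at depth 24
  add 140.253.232.0/24 -> H4 at depth 24
  del 19.100.29.0/24 (clear depth 24)
  add 0.0.0.0/0 -> H5 at depth 0
  ? 19.100.0.0  path d0:H5→d1:-→d2:-→d3:-→d4:-→d5:-→d6:-→d7:-→d8:-→d9:H1→d10:-→d11:-→d12:-→d13:-→d14:-→d15:-→d16:-→d17:-→d18:H0→d19:-  best=H0
  add 19.0.0.0/8 -> H4 at depth 8
  add 19.0.0.0/9 -> H2 at depth 9
  ? 16.58.135.190  path d0:H5→d1:-→d2:-→d3:-→d4:-→d5:-→d6:-  best=H5
  ? 140.253.227.192  path d0:H5→d1:-→d2:-→d3:-→d4:-→d5:-→d6:-→d7:-→d8:H7→d9:-→d10:-→d11:-→d12:-→d13:-→d14:-→d15:-→d16:-→d17:-→d18:-→d19:-→d20:H1  best=H1
  ? 93.8.112.251  path d0:H5→d1:-→d2:-→d3:-→d4:-→d5:-→d6:-→d7:-→d8:-→d9:-→d10:-→d11:-→d12:-→d13:-→d14:-→d15:-→d16:-→d17:-→d18:-→d19:-→d20:H1  best=H1
  del 0.0.0.0/0 (clear depth 0)

== LOOKUPS ==
["H0","H0","H0","H0","H0","H7","H7","H0","H5","H1","H1"]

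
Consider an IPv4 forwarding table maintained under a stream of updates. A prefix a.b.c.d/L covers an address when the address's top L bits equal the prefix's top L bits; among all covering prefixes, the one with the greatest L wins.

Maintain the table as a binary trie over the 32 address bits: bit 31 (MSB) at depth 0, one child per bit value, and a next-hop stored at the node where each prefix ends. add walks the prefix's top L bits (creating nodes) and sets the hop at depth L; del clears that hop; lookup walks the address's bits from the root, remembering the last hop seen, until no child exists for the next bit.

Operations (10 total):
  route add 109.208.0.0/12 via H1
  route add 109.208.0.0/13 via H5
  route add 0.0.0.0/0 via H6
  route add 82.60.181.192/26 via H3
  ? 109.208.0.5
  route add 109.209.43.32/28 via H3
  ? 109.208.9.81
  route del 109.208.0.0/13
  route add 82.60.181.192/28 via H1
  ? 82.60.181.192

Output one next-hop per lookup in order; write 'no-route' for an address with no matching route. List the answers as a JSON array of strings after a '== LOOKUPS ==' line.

Trace:
  add 109.208.0.0/12 -> H1 at depth 12
  add 109.208.0.0/13 -> H5 at depth 13
  add 0.0.0.0/0 -> H6 at depth 0
  add 82.60.181.192/26 -> H3 at depth 26
  ? 109.208.0.5  path d0:H6→d1:-→d2:-→d3:-→d4:-→d5:-→d6:-→d7:-→d8:-→d9:-→d10:-→d11:-→d12:H1→d13:H5  best=H5
  add 109.209.43.32/28 -> H3 at depth 28
  ? 109.208.9.81  path d0:H6→d1:-→d2:-→d3:-→d4:-→d5:-→d6:-→d7:-→d8:-→d9:-→d10:-→d11:-→d12:H1→d13:H5→d14:-→d15:-  best=H5
  del 109.208.0.0/13 (clear depth 13)
  add 82.60.181.192/28 -> H1 at depth 28
  ? 82.60.181.192  path d0:H6→d1:-→d2:-→d3:-→d4:-→d5:-→d6:-→d7:-→d8:-→d9:-→d10:-→d11:-→d12:-→d13:-→d14:-→d15:-→d16:-→d17:-→d18:-→d19:-→d20:-→d21:-→d22:-→d23:-→d24:-→d25:-→d26:H3→d27:-→d28:H1  best=H1

== LOOKUPS ==
["H5","H5","H1"]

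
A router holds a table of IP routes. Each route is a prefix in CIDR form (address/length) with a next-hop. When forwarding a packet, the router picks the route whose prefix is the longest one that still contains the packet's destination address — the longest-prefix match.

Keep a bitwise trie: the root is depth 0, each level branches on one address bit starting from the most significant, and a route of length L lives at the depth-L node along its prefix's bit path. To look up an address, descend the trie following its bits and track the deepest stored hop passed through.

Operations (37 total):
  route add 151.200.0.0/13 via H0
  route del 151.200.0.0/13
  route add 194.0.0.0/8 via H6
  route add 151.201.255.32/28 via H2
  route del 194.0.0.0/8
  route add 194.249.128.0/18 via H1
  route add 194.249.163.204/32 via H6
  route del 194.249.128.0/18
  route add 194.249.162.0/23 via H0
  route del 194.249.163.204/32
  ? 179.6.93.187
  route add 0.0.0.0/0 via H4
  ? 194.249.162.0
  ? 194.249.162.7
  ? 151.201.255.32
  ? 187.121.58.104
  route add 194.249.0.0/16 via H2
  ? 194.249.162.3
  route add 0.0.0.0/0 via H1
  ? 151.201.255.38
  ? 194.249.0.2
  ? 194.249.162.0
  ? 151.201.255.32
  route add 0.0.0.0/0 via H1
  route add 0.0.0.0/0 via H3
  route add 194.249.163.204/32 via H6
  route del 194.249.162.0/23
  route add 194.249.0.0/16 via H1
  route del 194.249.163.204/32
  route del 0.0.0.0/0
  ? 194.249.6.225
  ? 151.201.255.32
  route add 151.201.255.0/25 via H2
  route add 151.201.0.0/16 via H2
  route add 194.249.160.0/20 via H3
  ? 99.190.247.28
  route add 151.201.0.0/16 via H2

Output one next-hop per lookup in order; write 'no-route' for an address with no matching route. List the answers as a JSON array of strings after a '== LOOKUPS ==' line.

Apply in order:
  + 151.200.0.0/13 (H0) depth=13
  - 151.200.0.0/13 clear@13
  + 194.0.0.0/8 (H6) depth=8
  + 151.201.255.32/28 (H2) depth=28
  - 194.0.0.0/8 clear@8
  + 194.249.128.0/18 (H1) depth=18
  + 194.249.163.204/32 (H6) depth=32
  - 194.249.128.0/18 clear@18
  + 194.249.162.0/23 (H0) depth=23
  - 194.249.163.204/32 clear@32
  lookup 179.6.93.187: bits 10 walk d0:-→d1:-→d2:- -> no-route
  + 0.0.0.0/0 (H4) depth=0
  lookup 194.249.162.0: bits 11000010111110011010001 walk d0:H4→d1:-→d2:-→d3:-→d4:-→d5:-→d6:-→d7:-→d8:-→d9:-→d10:-→d11:-→d12:-→d13:-→d14:-→d15:-→d16:-→d17:-→d18:-→d19:-→d20:-→d21:-→d22:-→d23:H0 -> H0
  lookup 194.249.162.7: bits 11000010111110011010001 walk d0:H4→d1:-→d2:-→d3:-→d4:-→d5:-→d6:-→d7:-→d8:-→d9:-→d10:-→d11:-→d12:-→d13:-→d14:-→d15:-→d16:-→d17:-→d18:-→d19:-→d20:-→d21:-→d22:-→d23:H0 -> H0
  lookup 151.201.255.32: bits 1001011111001001111111110010 walk d0:H4→d1:-→d2:-→d3:-→d4:-→d5:-→d6:-→d7:-→d8:-→d9:-→d10:-→d11:-→d12:-→d13:-→d14:-→d15:-→d16:-→d17:-→d18:-→d19:-→d20:-→d21:-→d22:-→d23:-→d24:-→d25:-→d26:-→d27:-→d28:H2 -> H2
  lookup 187.121.58.104: bits 10 walk d0:H4→d1:-→d2:- -> H4
  + 194.249.0.0/16 (H2) depth=16
  lookup 194.249.162.3: bits 11000010111110011010001 walk d0:H4→d1:-→d2:-→d3:-→d4:-→d5:-→d6:-→d7:-→d8:-→d9:-→d10:-→d11:-→d12:-→d13:-→d14:-→d15:-→d16:H2→d17:-→d18:-→d19:-→d20:-→d21:-→d22:-→d23:H0 -> H0
  + 0.0.0.0/0 (H1) depth=0
  lookup 151.201.255.38: bits 1001011111001001111111110010 walk d0:H1→d1:-→d2:-→d3:-→d4:-→d5:-→d6:-→d7:-→d8:-→d9:-→d10:-→d11:-→d12:-→d13:-→d14:-→d15:-→d16:-→d17:-→d18:-→d19:-→d20:-→d21:-→d22:-→d23:-→d24:-→d25:-→d26:-→d27:-→d28:H2 -> H2
  lookup 194.249.0.2: bits 1100001011111001 walk d0:H1→d1:-→d2:-→d3:-→d4:-→d5:-→d6:-→d7:-→d8:-→d9:-→d10:-→d11:-→d12:-→d13:-→d14:-→d15:-→d16:H2 -> H2
  lookup 194.249.162.0: bits 11000010111110011010001 walk d0:H1→d1:-→d2:-→d3:-→d4:-→d5:-→d6:-→d7:-→d8:-→d9:-→d10:-→d11:-→d12:-→d13:-→d14:-→d15:-→d16:H2→d17:-→d18:-→d19:-→d20:-→d21:-→d22:-→d23:H0 -> H0
  lookup 151.201.255.32: bits 1001011111001001111111110010 walk d0:H1→d1:-→d2:-→d3:-→d4:-→d5:-→d6:-→d7:-→d8:-→d9:-→d10:-→d11:-→d12:-→d13:-→d14:-→d15:-→d16:-→d17:-→d18:-→d19:-→d20:-→d21:-→d22:-→d23:-→d24:-→d25:-→d26:-→d27:-→d28:H2 -> H2
  + 0.0.0.0/0 (H1) depth=0
  + 0.0.0.0/0 (H3) depth=0
  + 194.249.163.204/32 (H6) depth=32
  - 194.249.162.0/23 clear@23
  + 194.249.0.0/16 (H1) depth=16
  - 194.249.163.204/32 clear@32
  - 0.0.0.0/0 clear@0
  lookup 194.249.6.225: bits 1100001011111001 walk d0:-→d1:-→d2:-→d3:-→d4:-→d5:-→d6:-→d7:-→d8:-→d9:-→d10:-→d11:-→d12:-→d13:-→d14:-→d15:-→d16:H1 -> H1
  lookup 151.201.255.32: bits 1001011111001001111111110010 walk d0:-→d1:-→d2:-→d3:-→d4:-→d5:-→d6:-→d7:-→d8:-→d9:-→d10:-→d11:-→d12:-→d13:-→d14:-→d15:-→d16:-→d17:-→d18:-→d19:-→d20:-→d21:-→d22:-→d23:-→d24:-→d25:-→d26:-→d27:-→d28:H2 -> H2
  + 151.201.255.0/25 (H2) depth=25
  + 151.201.0.0/16 (H2) depth=16
  + 194.249.160.0/20 (H3) depth=20
  lookup 99.190.247.28: bits ε walk d0:- -> no-route
  + 151.201.0.0/16 (H2) depth=16

== LOOKUPS ==
["no-route","H0","H0","H2","H4","H0","H2","H2","H0","H2","H1","H2","no-route"]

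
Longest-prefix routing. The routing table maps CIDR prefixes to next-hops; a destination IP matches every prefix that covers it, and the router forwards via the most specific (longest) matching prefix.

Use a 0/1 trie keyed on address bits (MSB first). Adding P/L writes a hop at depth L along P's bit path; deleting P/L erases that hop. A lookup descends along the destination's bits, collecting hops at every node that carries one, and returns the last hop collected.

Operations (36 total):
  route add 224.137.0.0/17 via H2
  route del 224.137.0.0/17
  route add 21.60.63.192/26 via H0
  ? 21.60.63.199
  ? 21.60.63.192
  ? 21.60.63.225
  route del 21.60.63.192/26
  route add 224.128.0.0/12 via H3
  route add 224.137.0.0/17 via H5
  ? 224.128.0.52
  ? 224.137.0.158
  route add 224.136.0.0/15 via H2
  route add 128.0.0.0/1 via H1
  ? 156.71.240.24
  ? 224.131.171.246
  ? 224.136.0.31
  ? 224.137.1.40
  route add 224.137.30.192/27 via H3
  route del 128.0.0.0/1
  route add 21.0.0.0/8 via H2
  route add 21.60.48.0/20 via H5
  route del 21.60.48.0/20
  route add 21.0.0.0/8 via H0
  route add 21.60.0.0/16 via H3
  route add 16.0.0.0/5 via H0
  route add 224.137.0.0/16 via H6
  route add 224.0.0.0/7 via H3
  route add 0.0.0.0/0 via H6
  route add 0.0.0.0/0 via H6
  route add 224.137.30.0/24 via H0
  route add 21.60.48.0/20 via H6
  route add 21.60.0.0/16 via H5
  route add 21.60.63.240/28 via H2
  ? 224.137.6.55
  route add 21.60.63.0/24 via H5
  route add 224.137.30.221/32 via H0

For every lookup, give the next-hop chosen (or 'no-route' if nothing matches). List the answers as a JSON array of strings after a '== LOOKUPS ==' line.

Trace:
  + 224.137.0.0/17 (H2) depth=17
  - 224.137.0.0/17 clear@17
  + 21.60.63.192/26 (H0) depth=26
  lookup 21.60.63.199: bits 00010101001111000011111111 walk d0:-→d1:-→d2:-→d3:-→d4:-→d5:-→d6:-→d7:-→d8:-→d9:-→d10:-→d11:-→d12:-→d13:-→d14:-→d15:-→d16:-→d17:-→d18:-→d19:-→d20:-→d21:-→d22:-→d23:-→d24:-→d25:-→d26:H0 -> H0
  lookup 21.60.63.192: bits 00010101001111000011111111 walk d0:-→d1:-→d2:-→d3:-→d4:-→d5:-→d6:-→d7:-→d8:-→d9:-→d10:-→d11:-→d12:-→d13:-→d14:-→d15:-→d16:-→d17:-→d18:-→d19:-→d20:-→d21:-→d22:-→d23:-→d24:-→d25:-→d26:H0 -> H0
  lookup 21.60.63.225: bits 00010101001111000011111111 walk d0:-→d1:-→d2:-→d3:-→d4:-→d5:-→d6:-→d7:-→d8:-→d9:-→d10:-→d11:-→d12:-→d13:-→d14:-→d15:-→d16:-→d17:-→d18:-→d19:-→d20:-→d21:-→d22:-→d23:-→d24:-→d25:-→d26:H0 -> H0
  - 21.60.63.192/26 clear@26
  + 224.128.0.0/12 (H3) depth=12
  + 224.137.0.0/17 (H5) depth=17
  lookup 224.128.0.52: bits 111000001000 walk d0:-→d1:-→d2:-→d3:-→d4:-→d5:-→d6:-→d7:-→d8:-→d9:-→d10:-→d11:-→d12:H3 -> H3
  lookup 224.137.0.158: bits 11100000100010010 walk d0:-→d1:-→d2:-→d3:-→d4:-→d5:-→d6:-→d7:-→d8:-→d9:-→d10:-→d11:-→d12:H3→d13:-→d14:-→d15:-→d16:-→d17:H5 -> H5
  + 224.136.0.0/15 (H2) depth=15
  + 128.0.0.0/1 (H1) depth=1
  lookup 156.71.240.24: bits 1 walk d0:-→d1:H1 -> H1
  lookup 224.131.171.246: bits 111000001000 walk d0:-→d1:H1→d2:-→d3:-→d4:-→d5:-→d6:-→d7:-→d8:-→d9:-→d10:-→d11:-→d12:H3 -> H3
  lookup 224.136.0.31: bits 111000001000100 walk d0:-→d1:H1→d2:-→d3:-→d4:-→d5:-→d6:-→d7:-→d8:-→d9:-→d10:-→d11:-→d12:H3→d13:-→d14:-→d15:H2 -> H2
  lookup 224.137.1.40: bits 11100000100010010 walk d0:-→d1:H1→d2:-→d3:-→d4:-→d5:-→d6:-→d7:-→d8:-→d9:-→d10:-→d11:-→d12:H3→d13:-→d14:-→d15:H2→d16:-→d17:H5 -> H5
  + 224.137.30.192/27 (H3) depth=27
  - 128.0.0.0/1 clear@1
  + 21.0.0.0/8 (H2) depth=8
  + 21.60.48.0/20 (H5) depth=20
  - 21.60.48.0/20 clear@20
  + 21.0.0.0/8 (H0) depth=8
  + 21.60.0.0/16 (H3) depth=16
  + 16.0.0.0/5 (H0) depth=5
  + 224.137.0.0/16 (H6) depth=16
  + 224.0.0.0/7 (H3) depth=7
  + 0.0.0.0/0 (H6) depth=0
  + 0.0.0.0/0 (H6) depth=0
  + 224.137.30.0/24 (H0) depth=24
  + 21.60.48.0/20 (H6) depth=20
  + 21.60.0.0/16 (H5) depth=16
  + 21.60.63.240/28 (H2) depth=28
  lookup 224.137.6.55: bits 1110000010001001000 walk d0:H6→d1:-→d2:-→d3:-→d4:-→d5:-→d6:-→d7:H3→d8:-→d9:-→d10:-→d11:-→d12:H3→d13:-→d14:-→d15:H2→d16:H6→d17:H5→d18:-→d19:- -> H5
  + 21.60.63.0/24 (H5) depth=24
  + 224.137.30.221/32 (H0) depth=32

== LOOKUPS ==
["H0","H0","H0","H3","H5","H1","H3","H2","H5","H5"]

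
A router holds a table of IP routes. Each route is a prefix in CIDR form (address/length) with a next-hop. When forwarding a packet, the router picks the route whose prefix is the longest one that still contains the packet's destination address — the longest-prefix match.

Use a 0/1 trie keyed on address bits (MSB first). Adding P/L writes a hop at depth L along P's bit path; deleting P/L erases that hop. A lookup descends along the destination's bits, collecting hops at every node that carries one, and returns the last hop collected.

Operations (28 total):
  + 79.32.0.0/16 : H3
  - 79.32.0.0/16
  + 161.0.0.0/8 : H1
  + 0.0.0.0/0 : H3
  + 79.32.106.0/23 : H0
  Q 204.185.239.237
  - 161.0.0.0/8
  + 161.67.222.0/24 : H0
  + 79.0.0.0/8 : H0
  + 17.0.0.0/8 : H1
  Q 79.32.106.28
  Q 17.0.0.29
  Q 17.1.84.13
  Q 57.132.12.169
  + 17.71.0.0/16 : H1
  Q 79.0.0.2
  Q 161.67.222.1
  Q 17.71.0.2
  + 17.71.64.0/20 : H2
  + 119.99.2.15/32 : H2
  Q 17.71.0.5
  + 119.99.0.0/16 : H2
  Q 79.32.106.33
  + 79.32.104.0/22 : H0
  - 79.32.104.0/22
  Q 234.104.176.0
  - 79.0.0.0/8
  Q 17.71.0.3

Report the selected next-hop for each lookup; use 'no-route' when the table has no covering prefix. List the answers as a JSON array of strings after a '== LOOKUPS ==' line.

Process each operation:
  + 79.32.0.0/16 (H3) depth=16
  - 79.32.0.0/16 clear@16
  + 161.0.0.0/8 (H1) depth=8
  + 0.0.0.0/0 (H3) depth=0
  + 79.32.106.0/23 (H0) depth=23
  lookup 204.185.239.237: bits 1 walk d0:H3→d1:- -> H3
  - 161.0.0.0/8 clear@8
  + 161.67.222.0/24 (H0) depth=24
  + 79.0.0.0/8 (H0) depth=8
  + 17.0.0.0/8 (H1) depth=8
  lookup 79.32.106.28: bits 01001111001000000110101 walk d0:H3→d1:-→d2:-→d3:-→d4:-→d5:-→d6:-→d7:-→d8:H0→d9:-→d10:-→d11:-→d12:-→d13:-→d14:-→d15:-→d16:-→d17:-→d18:-→d19:-→d20:-→d21:-→d22:-→d23:H0 -> H0
  lookup 17.0.0.29: bits 00010001 walk d0:H3→d1:-→d2:-→d3:-→d4:-→d5:-→d6:-→d7:-→d8:H1 -> H1
  lookup 17.1.84.13: bits 00010001 walk d0:H3→d1:-→d2:-→d3:-→d4:-→d5:-→d6:-→d7:-→d8:H1 -> H1
  lookup 57.132.12.169: bits 00 walk d0:H3→d1:-→d2:- -> H3
  + 17.71.0.0/16 (H1) depth=16
  lookup 79.0.0.2: bits 0100111100 walk d0:H3→d1:-→d2:-→d3:-→d4:-→d5:-→d6:-→d7:-→d8:H0→d9:-→d10:- -> H0
  lookup 161.67.222.1: bits 101000010100001111011110 walk d0:H3→d1:-→d2:-→d3:-→d4:-→d5:-→d6:-→d7:-→d8:-→d9:-→d10:-→d11:-→d12:-→d13:-→d14:-→d15:-→d16:-→d17:-→d18:-→d19:-→d20:-→d21:-→d22:-→d23:-→d24:H0 -> H0
  lookup 17.71.0.2: bits 0001000101000111 walk d0:H3→d1:-→d2:-→d3:-→d4:-→d5:-→d6:-→d7:-→d8:H1→d9:-→d10:-→d11:-→d12:-→d13:-→d14:-→d15:-→d16:H1 -> H1
  + 17.71.64.0/20 (H2) depth=20
  + 119.99.2.15/32 (H2) depth=32
  lookup 17.71.0.5: bits 00010001010001110 walk d0:H3→d1:-→d2:-→d3:-→d4:-→d5:-→d6:-→d7:-→d8:H1→d9:-→d10:-→d11:-→d12:-→d13:-→d14:-→d15:-→d16:H1→d17:- -> H1
  + 119.99.0.0/16 (H2) depth=16
  lookup 79.32.106.33: bits 01001111001000000110101 walk d0:H3→d1:-→d2:-→d3:-→d4:-→d5:-→d6:-→d7:-→d8:H0→d9:-→d10:-→d11:-→d12:-→d13:-→d14:-→d15:-→d16:-→d17:-→d18:-→d19:-→d20:-→d21:-→d22:-→d23:H0 -> H0
  + 79.32.104.0/22 (H0) depth=22
  - 79.32.104.0/22 clear@22
  lookup 234.104.176.0: bits 1 walk d0:H3→d1:- -> H3
  - 79.0.0.0/8 clear@8
  lookup 17.71.0.3: bits 00010001010001110 walk d0:H3→d1:-→d2:-→d3:-→d4:-→d5:-→d6:-→d7:-→d8:H1→d9:-→d10:-→d11:-→d12:-→d13:-→d14:-→d15:-→d16:H1→d17:- -> H1

== LOOKUPS ==
["H3","H0","H1","H1","H3","H0","H0","H1","H1","H0","H3","H1"]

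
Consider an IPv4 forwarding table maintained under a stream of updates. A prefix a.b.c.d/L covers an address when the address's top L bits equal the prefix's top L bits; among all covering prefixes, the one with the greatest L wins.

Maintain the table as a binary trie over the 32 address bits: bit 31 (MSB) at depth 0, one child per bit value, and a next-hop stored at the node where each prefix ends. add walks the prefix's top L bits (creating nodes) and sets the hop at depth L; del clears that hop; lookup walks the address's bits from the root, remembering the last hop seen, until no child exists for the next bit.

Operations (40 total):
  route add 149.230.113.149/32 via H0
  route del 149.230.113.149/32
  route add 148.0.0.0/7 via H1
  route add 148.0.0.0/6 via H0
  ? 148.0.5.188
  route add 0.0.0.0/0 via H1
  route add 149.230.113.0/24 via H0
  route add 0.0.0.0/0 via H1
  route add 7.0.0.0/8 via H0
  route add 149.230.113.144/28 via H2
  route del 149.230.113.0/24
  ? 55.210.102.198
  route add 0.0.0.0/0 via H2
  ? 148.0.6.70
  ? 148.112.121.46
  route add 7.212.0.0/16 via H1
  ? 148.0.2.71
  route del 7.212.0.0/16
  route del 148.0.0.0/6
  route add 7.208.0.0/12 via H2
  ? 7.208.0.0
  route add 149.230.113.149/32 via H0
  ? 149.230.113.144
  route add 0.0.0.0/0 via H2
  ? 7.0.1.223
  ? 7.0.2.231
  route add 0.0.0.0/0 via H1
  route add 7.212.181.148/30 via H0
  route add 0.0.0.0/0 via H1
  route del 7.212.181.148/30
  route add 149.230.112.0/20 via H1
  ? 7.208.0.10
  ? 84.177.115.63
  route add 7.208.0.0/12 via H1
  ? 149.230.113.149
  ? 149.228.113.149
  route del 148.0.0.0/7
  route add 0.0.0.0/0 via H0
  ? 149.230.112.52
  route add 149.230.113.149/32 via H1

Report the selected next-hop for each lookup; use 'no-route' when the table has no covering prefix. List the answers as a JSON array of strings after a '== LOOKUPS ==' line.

Process each operation:
  add 149.230.113.149/32 -> H0 at depth 32
  del 149.230.113.149/32 (clear depth 32)
  add 148.0.0.0/7 -> H1 at depth 7
  add 148.0.0.0/6 -> H0 at depth 6
  ? 148.0.5.188  path d0:-→d1:-→d2:-→d3:-→d4:-→d5:-→d6:H0→d7:H1  best=H1
  add 0.0.0.0/0 -> H1 at depth 0
  add 149.230.113.0/24 -> H0 at depth 24
  add 0.0.0.0/0 -> H1 at depth 0
  add 7.0.0.0/8 -> H0 at depth 8
  add 149.230.113.144/28 -> H2 at depth 28
  del 149.230.113.0/24 (clear depth 24)
  ? 55.210.102.198  path d0:H1→d1:-→d2:-  best=H1
  add 0.0.0.0/0 -> H2 at depth 0
  ? 148.0.6.70  path d0:H2→d1:-→d2:-→d3:-→d4:-→d5:-→d6:H0→d7:H1  best=H1
  ? 148.112.121.46  path d0:H2→d1:-→d2:-→d3:-→d4:-→d5:-→d6:H0→d7:H1  best=H1
  add 7.212.0.0/16 -> H1 at depth 16
  ? 148.0.2.71  path d0:H2→d1:-→d2:-→d3:-→d4:-→d5:-→d6:H0→d7:H1  best=H1
  del 7.212.0.0/16 (clear depth 16)
  del 148.0.0.0/6 (clear depth 6)
  add 7.208.0.0/12 -> H2 at depth 12
  ? 7.208.0.0  path d0:H2→d1:-→d2:-→d3:-→d4:-→d5:-→d6:-→d7:-→d8:H0→d9:-→d10:-→d11:-→d12:H2→d13:-  best=H2
  add 149.230.113.149/32 -> H0 at depth 32
  ? 149.230.113.144  path d0:H2→d1:-→d2:-→d3:-→d4:-→d5:-→d6:-→d7:H1→d8:-→d9:-→d10:-→d11:-→d12:-→d13:-→d14:-→d15:-→d16:-→d17:-→d18:-→d19:-→d20:-→d21:-→d22:-→d23:-→d24:-→d25:-→d26:-→d27:-→d28:H2→d29:-  best=H2
  add 0.0.0.0/0 -> H2 at depth 0
  ? 7.0.1.223  path d0:H2→d1:-→d2:-→d3:-→d4:-→d5:-→d6:-→d7:-→d8:H0  best=H0
  ? 7.0.2.231  path d0:H2→d1:-→d2:-→d3:-→d4:-→d5:-→d6:-→d7:-→d8:H0  best=H0
  add 0.0.0.0/0 -> H1 at depth 0
  add 7.212.181.148/30 -> H0 at depth 30
  add 0.0.0.0/0 -> H1 at depth 0
  del 7.212.181.148/30 (clear depth 30)
  add 149.230.112.0/20 -> H1 at depth 20
  ? 7.208.0.10  path d0:H1→d1:-→d2:-→d3:-→d4:-→d5:-→d6:-→d7:-→d8:H0→d9:-→d10:-→d11:-→d12:H2→d13:-  best=H2
  ? 84.177.115.63  path d0:H1→d1:-  best=H1
  add 7.208.0.0/12 -> H1 at depth 12
  ? 149.230.113.149  path d0:H1→d1:-→d2:-→d3:-→d4:-→d5:-→d6:-→d7:H1→d8:-→d9:-→d10:-→d11:-→d12:-→d13:-→d14:-→d15:-→d16:-→d17:-→d18:-→d19:-→d20:H1→d21:-→d22:-→d23:-→d24:-→d25:-→d26:-→d27:-→d28:H2→d29:-→d30:-→d31:-→d32:H0  best=H0
  ? 149.228.113.149  path d0:H1→d1:-→d2:-→d3:-→d4:-→d5:-→d6:-→d7:H1→d8:-→d9:-→d10:-→d11:-→d12:-→d13:-→d14:-  best=H1
  del 148.0.0.0/7 (clear depth 7)
  add 0.0.0.0/0 -> H0 at depth 0
  ? 149.230.112.52  path d0:H0→d1:-→d2:-→d3:-→d4:-→d5:-→d6:-→d7:-→d8:-→d9:-→d10:-→d11:-→d12:-→d13:-→d14:-→d15:-→d16:-→d17:-→d18:-→d19:-→d20:H1→d21:-→d22:-→d23:-  best=H1
  add 149.230.113.149/32 -> H1 at depth 32

== LOOKUPS ==
["H1","H1","H1","H1","H1","H2","H2","H0","H0","H2","H1","H0","H1","H1"]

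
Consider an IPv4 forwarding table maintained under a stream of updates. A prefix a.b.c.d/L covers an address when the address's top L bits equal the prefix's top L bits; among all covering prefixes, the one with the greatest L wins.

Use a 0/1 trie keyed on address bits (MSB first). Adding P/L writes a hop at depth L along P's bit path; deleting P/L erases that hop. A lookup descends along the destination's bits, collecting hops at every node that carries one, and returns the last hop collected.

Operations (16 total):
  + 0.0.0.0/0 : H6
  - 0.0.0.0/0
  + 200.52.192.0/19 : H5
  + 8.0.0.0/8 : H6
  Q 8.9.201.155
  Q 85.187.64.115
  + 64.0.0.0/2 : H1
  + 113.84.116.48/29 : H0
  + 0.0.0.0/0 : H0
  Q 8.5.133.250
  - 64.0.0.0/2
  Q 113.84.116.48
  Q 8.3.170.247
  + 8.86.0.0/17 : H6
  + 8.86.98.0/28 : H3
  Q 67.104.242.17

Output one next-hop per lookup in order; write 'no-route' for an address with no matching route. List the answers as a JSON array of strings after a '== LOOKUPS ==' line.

Apply in order:
  add 0.0.0.0/0 -> H6 at depth 0
  - 0.0.0.0/0 clear@0
  add 200.52.192.0/19 -> H5 at depth 19
  add 8.0.0.0/8 -> H6 at depth 8
  lookup 8.9.201.155: bits 00001000 walk d0:-→d1:-→d2:-→d3:-→d4:-→d5:-→d6:-→d7:-→d8:H6 -> H6
  lookup 85.187.64.115: bits 0 walk d0:-→d1:- -> no-route
  add 64.0.0.0/2 -> H1 at depth 2
  add 113.84.116.48/29 -> H0 at depth 29
  add 0.0.0.0/0 -> H0 at depth 0
  lookup 8.5.133.250: bits 00001000 walk d0:H0→d1:-→d2:-→d3:-→d4:-→d5:-→d6:-→d7:-→d8:H6 -> H6
  - 64.0.0.0/2 clear@2
  lookup 113.84.116.48: bits 01110001010101000111010000110 walk d0:H0→d1:-→d2:-→d3:-→d4:-→d5:-→d6:-→d7:-→d8:-→d9:-→d10:-→d11:-→d12:-→d13:-→d14:-→d15:-→d16:-→d17:-→d18:-→d19:-→d20:-→d21:-→d22:-→d23:-→d24:-→d25:-→d26:-→d27:-→d28:-→d29:H0 -> H0
  lookup 8.3.170.247: bits 00001000 walk d0:H0→d1:-→d2:-→d3:-→d4:-→d5:-→d6:-→d7:-→d8:H6 -> H6
  add 8.86.0.0/17 -> H6 at depth 17
  add 8.86.98.0/28 -> H3 at depth 28
  lookup 67.104.242.17: bits 01 walk d0:H0→d1:-→d2:- -> H0

== LOOKUPS ==
["H6","no-route","H6","H0","H6","H0"]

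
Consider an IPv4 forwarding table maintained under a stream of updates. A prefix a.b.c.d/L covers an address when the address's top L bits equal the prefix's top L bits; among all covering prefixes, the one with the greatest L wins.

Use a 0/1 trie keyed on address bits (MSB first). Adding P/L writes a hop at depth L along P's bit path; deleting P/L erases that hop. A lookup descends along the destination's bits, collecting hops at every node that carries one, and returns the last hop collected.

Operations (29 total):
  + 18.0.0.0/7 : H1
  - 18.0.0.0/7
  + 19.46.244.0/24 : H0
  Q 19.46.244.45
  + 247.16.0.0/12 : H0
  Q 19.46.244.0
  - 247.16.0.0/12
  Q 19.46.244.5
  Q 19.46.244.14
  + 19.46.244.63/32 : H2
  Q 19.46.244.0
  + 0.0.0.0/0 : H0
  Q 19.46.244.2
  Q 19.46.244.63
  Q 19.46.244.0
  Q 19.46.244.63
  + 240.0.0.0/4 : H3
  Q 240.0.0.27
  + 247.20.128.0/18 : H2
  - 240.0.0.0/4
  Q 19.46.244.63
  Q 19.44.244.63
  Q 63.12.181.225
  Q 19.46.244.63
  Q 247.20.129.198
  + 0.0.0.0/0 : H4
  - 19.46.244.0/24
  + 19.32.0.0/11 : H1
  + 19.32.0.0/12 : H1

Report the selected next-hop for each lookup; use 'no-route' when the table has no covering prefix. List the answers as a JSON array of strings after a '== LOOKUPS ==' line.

Apply in order:
  add 18.0.0.0/7 -> H1 at depth 7
  del 18.0.0.0/7 (clear depth 7)
  add 19.46.244.0/24 -> H0 at depth 24
  lookup 19.46.244.45: bits 000100110010111011110100 walk d0:-→d1:-→d2:-→d3:-→d4:-→d5:-→d6:-→d7:-→d8:-→d9:-→d10:-→d11:-→d12:-→d13:-→d14:-→d15:-→d16:-→d17:-→d18:-→d19:-→d20:-→d21:-→d22:-→d23:-→d24:H0 -> H0
  add 247.16.0.0/12 -> H0 at depth 12
  lookup 19.46.244.0: bits 000100110010111011110100 walk d0:-→d1:-→d2:-→d3:-→d4:-→d5:-→d6:-→d7:-→d8:-→d9:-→d10:-→d11:-→d12:-→d13:-→d14:-→d15:-→d16:-→d17:-→d18:-→d19:-→d20:-→d21:-→d22:-→d23:-→d24:H0 -> H0
  del 247.16.0.0/12 (clear depth 12)
  lookup 19.46.244.5: bits 000100110010111011110100 walk d0:-→d1:-→d2:-→d3:-→d4:-→d5:-→d6:-→d7:-→d8:-→d9:-→d10:-→d11:-→d12:-→d13:-→d14:-→d15:-→d16:-→d17:-→d18:-→d19:-→d20:-→d21:-→d22:-→d23:-→d24:H0 -> H0
  lookup 19.46.244.14: bits 000100110010111011110100 walk d0:-→d1:-→d2:-→d3:-→d4:-→d5:-→d6:-→d7:-→d8:-→d9:-→d10:-→d11:-→d12:-→d13:-→d14:-→d15:-→d16:-→d17:-→d18:-→d19:-→d20:-→d21:-→d22:-→d23:-→d24:H0 -> H0
  add 19.46.244.63/32 -> H2 at depth 32
  lookup 19.46.244.0: bits 00010011001011101111010000 walk d0:-→d1:-→d2:-→d3:-→d4:-→d5:-→d6:-→d7:-→d8:-→d9:-→d10:-→d11:-→d12:-→d13:-→d14:-→d15:-→d16:-→d17:-→d18:-→d19:-→d20:-→d21:-→d22:-→d23:-→d24:H0→d25:-→d26:- -> H0
  add 0.0.0.0/0 -> H0 at depth 0
  lookup 19.46.244.2: bits 00010011001011101111010000 walk d0:H0→d1:-→d2:-→d3:-→d4:-→d5:-→d6:-→d7:-→d8:-→d9:-→d10:-→d11:-→d12:-→d13:-→d14:-→d15:-→d16:-→d17:-→d18:-→d19:-→d20:-→d21:-→d22:-→d23:-→d24:H0→d25:-→d26:- -> H0
  lookup 19.46.244.63: bits 00010011001011101111010000111111 walk d0:H0→d1:-→d2:-→d3:-→d4:-→d5:-→d6:-→d7:-→d8:-→d9:-→d10:-→d11:-→d12:-→d13:-→d14:-→d15:-→d16:-→d17:-→d18:-→d19:-→d20:-→d21:-→d22:-→d23:-→d24:H0→d25:-→d26:-→d27:-→d28:-→d29:-→d30:-→d31:-→d32:H2 -> H2
  lookup 19.46.244.0: bits 00010011001011101111010000 walk d0:H0→d1:-→d2:-→d3:-→d4:-→d5:-→d6:-→d7:-→d8:-→d9:-→d10:-→d11:-→d12:-→d13:-→d14:-→d15:-→d16:-→d17:-→d18:-→d19:-→d20:-→d21:-→d22:-→d23:-→d24:H0→d25:-→d26:- -> H0
  lookup 19.46.244.63: bits 00010011001011101111010000111111 walk d0:H0→d1:-→d2:-→d3:-→d4:-→d5:-→d6:-→d7:-→d8:-→d9:-→d10:-→d11:-→d12:-→d13:-→d14:-→d15:-→d16:-→d17:-→d18:-→d19:-→d20:-→d21:-→d22:-→d23:-→d24:H0→d25:-→d26:-→d27:-→d28:-→d29:-→d30:-→d31:-→d32:H2 -> H2
  add 240.0.0.0/4 -> H3 at depth 4
  lookup 240.0.0.27: bits 11110 walk d0:H0→d1:-→d2:-→d3:-→d4:H3→d5:- -> H3
  add 247.20.128.0/18 -> H2 at depth 18
  del 240.0.0.0/4 (clear depth 4)
  lookup 19.46.244.63: bits 00010011001011101111010000111111 walk d0:H0→d1:-→d2:-→d3:-→d4:-→d5:-→d6:-→d7:-→d8:-→d9:-→d10:-→d11:-→d12:-→d13:-→d14:-→d15:-→d16:-→d17:-→d18:-→d19:-→d20:-→d21:-→d22:-→d23:-→d24:H0→d25:-→d26:-→d27:-→d28:-→d29:-→d30:-→d31:-→d32:H2 -> H2
  lookup 19.44.244.63: bits 00010011001011 walk d0:H0→d1:-→d2:-→d3:-→d4:-→d5:-→d6:-→d7:-→d8:-→d9:-→d10:-→d11:-→d12:-→d13:-→d14:- -> H0
  lookup 63.12.181.225: bits 00 walk d0:H0→d1:-→d2:- -> H0
  lookup 19.46.244.63: bits 00010011001011101111010000111111 walk d0:H0→d1:-→d2:-→d3:-→d4:-→d5:-→d6:-→d7:-→d8:-→d9:-→d10:-→d11:-→d12:-→d13:-→d14:-→d15:-→d16:-→d17:-→d18:-→d19:-→d20:-→d21:-→d22:-→d23:-→d24:H0→d25:-→d26:-→d27:-→d28:-→d29:-→d30:-→d31:-→d32:H2 -> H2
  lookup 247.20.129.198: bits 111101110001010010 walk d0:H0→d1:-→d2:-→d3:-→d4:-→d5:-→d6:-→d7:-→d8:-→d9:-→d10:-→d11:-→d12:-→d13:-→d14:-→d15:-→d16:-→d17:-→d18:H2 -> H2
  add 0.0.0.0/0 -> H4 at depth 0
  del 19.46.244.0/24 (clear depth 24)
  add 19.32.0.0/11 -> H1 at depth 11
  add 19.32.0.0/12 -> H1 at depth 12

== LOOKUPS ==
["H0","H0","H0","H0","H0","H0","H2","H0","H2","H3","H2","H0","H0","H2","H2"]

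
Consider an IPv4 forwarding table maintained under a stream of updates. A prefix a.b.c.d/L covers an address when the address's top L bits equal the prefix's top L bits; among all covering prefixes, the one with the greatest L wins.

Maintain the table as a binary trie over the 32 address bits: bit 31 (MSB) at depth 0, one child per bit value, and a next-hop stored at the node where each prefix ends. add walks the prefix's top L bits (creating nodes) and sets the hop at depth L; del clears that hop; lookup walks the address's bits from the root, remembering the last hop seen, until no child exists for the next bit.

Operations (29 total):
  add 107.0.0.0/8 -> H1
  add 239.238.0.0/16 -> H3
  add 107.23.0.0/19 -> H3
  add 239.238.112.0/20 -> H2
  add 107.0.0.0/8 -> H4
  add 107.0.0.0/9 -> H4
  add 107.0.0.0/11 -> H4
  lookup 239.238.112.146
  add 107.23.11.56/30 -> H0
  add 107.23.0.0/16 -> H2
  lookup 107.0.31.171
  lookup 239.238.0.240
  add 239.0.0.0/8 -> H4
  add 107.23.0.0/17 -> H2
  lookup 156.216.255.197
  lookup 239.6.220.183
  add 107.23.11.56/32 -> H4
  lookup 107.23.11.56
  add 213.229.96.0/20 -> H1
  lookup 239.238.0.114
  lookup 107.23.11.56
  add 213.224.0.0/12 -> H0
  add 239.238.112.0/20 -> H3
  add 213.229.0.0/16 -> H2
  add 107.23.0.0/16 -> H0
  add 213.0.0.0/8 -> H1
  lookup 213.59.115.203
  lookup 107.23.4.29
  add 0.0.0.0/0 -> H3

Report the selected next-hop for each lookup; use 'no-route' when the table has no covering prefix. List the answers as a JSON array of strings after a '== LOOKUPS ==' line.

Apply in order:
  add 107.0.0.0/8 -> H1 at depth 8
  add 239.238.0.0/16 -> H3 at depth 16
  add 107.23.0.0/19 -> H3 at depth 19
  add 239.238.112.0/20 -> H2 at depth 20
  add 107.0.0.0/8 -> H4 at depth 8
  add 107.0.0.0/9 -> H4 at depth 9
  add 107.0.0.0/11 -> H4 at depth 11
  Q 239.238.112.146: descend 11101111111011100111 ; hops seen [H3,H2] ; pick H2
  add 107.23.11.56/30 -> H0 at depth 30
  add 107.23.0.0/16 -> H2 at depth 16
  Q 107.0.31.171: descend 01101011000 ; hops seen [H4,H4,H4] ; pick H4
  Q 239.238.0.240: descend 11101111111011100 ; hops seen [H3] ; pick H3
  add 239.0.0.0/8 -> H4 at depth 8
  add 107.23.0.0/17 -> H2 at depth 17
  Q 156.216.255.197: descend 1 ; hops seen [∅] ; pick no-route
  Q 239.6.220.183: descend 11101111 ; hops seen [H4] ; pick H4
  add 107.23.11.56/32 -> H4 at depth 32
  Q 107.23.11.56: descend 01101011000101110000101100111000 ; hops seen [H4,H4,H4,H2,H2,H3,H0,H4] ; pick H4
  add 213.229.96.0/20 -> H1 at depth 20
  Q 239.238.0.114: descend 11101111111011100 ; hops seen [H4,H3] ; pick H3
  Q 107.23.11.56: descend 01101011000101110000101100111000 ; hops seen [H4,H4,H4,H2,H2,H3,H0,H4] ; pick H4
  add 213.224.0.0/12 -> H0 at depth 12
  add 239.238.112.0/20 -> H3 at depth 20
  add 213.229.0.0/16 -> H2 at depth 16
  add 107.23.0.0/16 -> H0 at depth 16
  add 213.0.0.0/8 -> H1 at depth 8
  Q 213.59.115.203: descend 11010101 ; hops seen [H1] ; pick H1
  Q 107.23.4.29: descend 01101011000101110000 ; hops seen [H4,H4,H4,H0,H2,H3] ; pick H3
  add 0.0.0.0/0 -> H3 at depth 0

== LOOKUPS ==
["H2","H4","H3","no-route","H4","H4","H3","H4","H1","H3"]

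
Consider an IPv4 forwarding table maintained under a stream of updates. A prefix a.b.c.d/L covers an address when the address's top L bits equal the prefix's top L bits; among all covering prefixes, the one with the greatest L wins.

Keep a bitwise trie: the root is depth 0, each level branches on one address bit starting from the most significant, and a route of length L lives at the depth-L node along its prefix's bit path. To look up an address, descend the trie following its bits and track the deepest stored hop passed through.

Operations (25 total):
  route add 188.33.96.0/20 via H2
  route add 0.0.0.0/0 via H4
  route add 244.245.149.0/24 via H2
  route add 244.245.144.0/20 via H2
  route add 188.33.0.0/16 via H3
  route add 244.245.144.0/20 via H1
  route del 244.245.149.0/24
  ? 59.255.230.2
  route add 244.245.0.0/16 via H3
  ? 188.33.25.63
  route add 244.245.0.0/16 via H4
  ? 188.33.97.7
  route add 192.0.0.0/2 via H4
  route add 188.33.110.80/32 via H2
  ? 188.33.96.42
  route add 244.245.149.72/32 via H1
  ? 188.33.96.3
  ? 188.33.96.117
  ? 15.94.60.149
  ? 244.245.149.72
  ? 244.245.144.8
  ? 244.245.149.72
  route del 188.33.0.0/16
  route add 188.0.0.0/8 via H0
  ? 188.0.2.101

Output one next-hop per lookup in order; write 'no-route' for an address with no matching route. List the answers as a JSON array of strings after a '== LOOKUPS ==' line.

Process each operation:
  + 188.33.96.0/20 (H2) depth=20
  + 0.0.0.0/0 (H4) depth=0
  + 244.245.149.0/24 (H2) depth=24
  + 244.245.144.0/20 (H2) depth=20
  + 188.33.0.0/16 (H3) depth=16
  + 244.245.144.0/20 (H1) depth=20
  del 244.245.149.0/24 (clear depth 24)
  Q 59.255.230.2: descend ε ; hops seen [H4] ; pick H4
  + 244.245.0.0/16 (H3) depth=16
  Q 188.33.25.63: descend 10111100001000010 ; hops seen [H4,H3] ; pick H3
  + 244.245.0.0/16 (H4) depth=16
  Q 188.33.97.7: descend 10111100001000010110 ; hops seen [H4,H3,H2] ; pick H2
  + 192.0.0.0/2 (H4) depth=2
  + 188.33.110.80/32 (H2) depth=32
  Q 188.33.96.42: descend 10111100001000010110 ; hops seen [H4,H3,H2] ; pick H2
  + 244.245.149.72/32 (H1) depth=32
  Q 188.33.96.3: descend 10111100001000010110 ; hops seen [H4,H3,H2] ; pick H2
  Q 188.33.96.117: descend 10111100001000010110 ; hops seen [H4,H3,H2] ; pick H2
  Q 15.94.60.149: descend ε ; hops seen [H4] ; pick H4
  Q 244.245.149.72: descend 11110100111101011001010101001000 ; hops seen [H4,H4,H4,H1,H1] ; pick H1
  Q 244.245.144.8: descend 111101001111010110010 ; hops seen [H4,H4,H4,H1] ; pick H1
  Q 244.245.149.72: descend 11110100111101011001010101001000 ; hops seen [H4,H4,H4,H1,H1] ; pick H1
  del 188.33.0.0/16 (clear depth 16)
  + 188.0.0.0/8 (H0) depth=8
  Q 188.0.2.101: descend 1011110000 ; hops seen [H4,H0] ; pick H0

== LOOKUPS ==
["H4","H3","H2","H2","H2","H2","H4","H1","H1","H1","H0"]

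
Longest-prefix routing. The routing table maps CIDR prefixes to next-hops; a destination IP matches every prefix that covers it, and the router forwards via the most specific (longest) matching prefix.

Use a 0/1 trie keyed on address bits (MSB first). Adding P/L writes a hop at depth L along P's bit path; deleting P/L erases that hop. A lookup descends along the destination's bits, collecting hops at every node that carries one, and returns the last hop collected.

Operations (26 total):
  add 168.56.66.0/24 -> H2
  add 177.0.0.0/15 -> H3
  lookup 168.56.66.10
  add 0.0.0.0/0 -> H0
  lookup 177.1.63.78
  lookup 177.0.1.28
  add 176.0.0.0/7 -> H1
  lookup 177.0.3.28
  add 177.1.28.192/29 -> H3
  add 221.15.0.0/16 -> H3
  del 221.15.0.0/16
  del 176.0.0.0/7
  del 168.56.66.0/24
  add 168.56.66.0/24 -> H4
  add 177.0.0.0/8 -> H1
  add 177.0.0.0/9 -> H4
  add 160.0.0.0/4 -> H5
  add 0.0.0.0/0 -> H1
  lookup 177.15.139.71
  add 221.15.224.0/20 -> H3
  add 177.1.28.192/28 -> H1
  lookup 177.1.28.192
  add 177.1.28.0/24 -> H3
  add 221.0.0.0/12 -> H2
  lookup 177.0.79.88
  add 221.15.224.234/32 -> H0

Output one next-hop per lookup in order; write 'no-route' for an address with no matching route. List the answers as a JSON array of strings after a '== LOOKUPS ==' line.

Apply in order:
  + 168.56.66.0/24 (H2) depth=24
  + 177.0.0.0/15 (H3) depth=15
  ? 168.56.66.10  path d0:-→d1:-→d2:-→d3:-→d4:-→d5:-→d6:-→d7:-→d8:-→d9:-→d10:-→d11:-→d12:-→d13:-→d14:-→d15:-→d16:-→d17:-→d18:-→d19:-→d20:-→d21:-→d22:-→d23:-→d24:H2  best=H2
  + 0.0.0.0/0 (H0) depth=0
  ? 177.1.63.78  path d0:H0→d1:-→d2:-→d3:-→d4:-→d5:-→d6:-→d7:-→d8:-→d9:-→d10:-→d11:-→d12:-→d13:-→d14:-→d15:H3  best=H3
  ? 177.0.1.28  path d0:H0→d1:-→d2:-→d3:-→d4:-→d5:-→d6:-→d7:-→d8:-→d9:-→d10:-→d11:-→d12:-→d13:-→d14:-→d15:H3  best=H3
  + 176.0.0.0/7 (H1) depth=7
  ? 177.0.3.28  path d0:H0→d1:-→d2:-→d3:-→d4:-→d5:-→d6:-→d7:H1→d8:-→d9:-→d10:-→d11:-→d12:-→d13:-→d14:-→d15:H3  best=H3
  + 177.1.28.192/29 (H3) depth=29
  + 221.15.0.0/16 (H3) depth=16
  del 221.15.0.0/16 (clear depth 16)
  del 176.0.0.0/7 (clear depth 7)
  del 168.56.66.0/24 (clear depth 24)
  + 168.56.66.0/24 (H4) depth=24
  + 177.0.0.0/8 (H1) depth=8
  + 177.0.0.0/9 (H4) depth=9
  + 160.0.0.0/4 (H5) depth=4
  + 0.0.0.0/0 (H1) depth=0
  ? 177.15.139.71  path d0:H1→d1:-→d2:-→d3:-→d4:-→d5:-→d6:-→d7:-→d8:H1→d9:H4→d10:-→d11:-→d12:-  best=H4
  + 221.15.224.0/20 (H3) depth=20
  + 177.1.28.192/28 (H1) depth=28
  ? 177.1.28.192  path d0:H1→d1:-→d2:-→d3:-→d4:-→d5:-→d6:-→d7:-→d8:H1→d9:H4→d10:-→d11:-→d12:-→d13:-→d14:-→d15:H3→d16:-→d17:-→d18:-→d19:-→d20:-→d21:-→d22:-→d23:-→d24:-→d25:-→d26:-→d27:-→d28:H1→d29:H3  best=H3
  + 177.1.28.0/24 (H3) depth=24
  + 221.0.0.0/12 (H2) depth=12
  ? 177.0.79.88  path d0:H1→d1:-→d2:-→d3:-→d4:-→d5:-→d6:-→d7:-→d8:H1→d9:H4→d10:-→d11:-→d12:-→d13:-→d14:-→d15:H3  best=H3
  + 221.15.224.234/32 (H0) depth=32

== LOOKUPS ==
["H2","H3","H3","H3","H4","H3","H3"]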